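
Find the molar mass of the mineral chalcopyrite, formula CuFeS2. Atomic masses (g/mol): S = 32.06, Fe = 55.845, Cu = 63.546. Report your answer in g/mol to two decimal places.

183.51 g/mol

The formula mass is the sum 1(63.546) + 1(55.845) + 2(32.06).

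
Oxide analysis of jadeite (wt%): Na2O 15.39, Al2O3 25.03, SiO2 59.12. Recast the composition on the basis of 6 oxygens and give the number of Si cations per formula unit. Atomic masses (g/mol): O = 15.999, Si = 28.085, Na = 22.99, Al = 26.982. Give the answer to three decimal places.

1.999 Si apfu

Na2O (M=61.979): mol = 0.24831; Na = 0.49662, O = 0.24831.
Al2O3 (M=101.961): mol = 0.24549; Al = 0.49098, O = 0.73647.
SiO2 (M=60.083): mol = 0.98397; Si = 0.98397, O = 1.96794.
ΣO = 2.95272; factor = 6/ΣO = 2.03202.
Si apfu = 0.98397 × 2.03202 = 1.999.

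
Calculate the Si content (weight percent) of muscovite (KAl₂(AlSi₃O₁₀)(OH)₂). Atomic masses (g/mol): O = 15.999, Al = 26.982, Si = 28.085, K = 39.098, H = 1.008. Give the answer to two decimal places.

21.15 weight percent

Formula mass = 1×39.098 + 3×26.982 + 3×28.085 + 12×15.999 + 2×1.008 = 398.303 g/mol, of which 84.255 g is Si.
So Si makes up 84.255/398.303 = 0.2115 of the mass, i.e. 21.15%.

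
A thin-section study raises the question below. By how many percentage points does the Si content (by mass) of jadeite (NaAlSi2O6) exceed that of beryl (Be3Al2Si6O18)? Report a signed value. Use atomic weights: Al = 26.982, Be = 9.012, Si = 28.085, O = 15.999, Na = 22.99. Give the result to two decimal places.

Si in NaAlSi2O6: molar mass 202.136 g/mol; 2×28.085 = 56.170 g → 27.79 wt%.
Si in Be3Al2Si6O18: molar mass 537.492 g/mol; 6×28.085 = 168.510 g → 31.35 wt%.
Difference = 27.79 − 31.35 = -3.56 percentage points.

-3.56 percentage points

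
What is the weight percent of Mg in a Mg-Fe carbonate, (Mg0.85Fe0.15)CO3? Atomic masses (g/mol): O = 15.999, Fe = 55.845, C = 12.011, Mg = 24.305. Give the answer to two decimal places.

M((Mg0.85Fe0.15)CO3) = 89.044 g/mol.
Mg contributes 0.85 × 24.305 = 20.659 g per mole.
20.659/89.044 = 0.2320 → 23.20%.

23.20 wt%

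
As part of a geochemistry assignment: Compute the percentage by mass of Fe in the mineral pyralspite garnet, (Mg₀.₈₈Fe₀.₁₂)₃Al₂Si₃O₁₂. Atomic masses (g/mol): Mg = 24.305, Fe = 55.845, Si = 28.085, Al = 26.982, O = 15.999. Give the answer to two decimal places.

4.85 mass %

M((Mg₀.₈₈Fe₀.₁₂)₃Al₂Si₃O₁₂) = 414.476 g/mol.
Fe contributes 0.36 × 55.845 = 20.104 g per mole.
20.104/414.476 = 0.0485 → 4.85%.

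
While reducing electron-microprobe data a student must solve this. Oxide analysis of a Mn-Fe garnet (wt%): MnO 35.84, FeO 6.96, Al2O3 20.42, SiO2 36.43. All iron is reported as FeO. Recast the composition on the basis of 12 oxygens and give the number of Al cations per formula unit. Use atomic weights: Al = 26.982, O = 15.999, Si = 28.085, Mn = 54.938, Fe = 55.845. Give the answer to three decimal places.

MnO (M=70.937): mol = 0.50524; Mn = 0.50524, O = 0.50524.
FeO (M=71.844): mol = 0.09688; Fe = 0.09688, O = 0.09688.
Al2O3 (M=101.961): mol = 0.20027; Al = 0.40054, O = 0.60081.
SiO2 (M=60.083): mol = 0.60633; Si = 0.60633, O = 1.21266.
ΣO = 2.41559; factor = 12/ΣO = 4.96773.
Al apfu = 0.40054 × 4.96773 = 1.990.

1.990 Al apfu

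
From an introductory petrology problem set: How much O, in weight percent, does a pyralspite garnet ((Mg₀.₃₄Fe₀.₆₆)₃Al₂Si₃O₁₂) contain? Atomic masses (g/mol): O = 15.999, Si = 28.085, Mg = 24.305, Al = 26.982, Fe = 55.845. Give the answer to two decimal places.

41.24 weight percent

Formula mass = 1.02*24.305 + 1.98*55.845 + 2*26.982 + 3*28.085 + 12*15.999 = 465.571 g/mol, of which 191.988 g is O.
So O makes up 191.988/465.571 = 0.4124 of the mass, i.e. 41.24%.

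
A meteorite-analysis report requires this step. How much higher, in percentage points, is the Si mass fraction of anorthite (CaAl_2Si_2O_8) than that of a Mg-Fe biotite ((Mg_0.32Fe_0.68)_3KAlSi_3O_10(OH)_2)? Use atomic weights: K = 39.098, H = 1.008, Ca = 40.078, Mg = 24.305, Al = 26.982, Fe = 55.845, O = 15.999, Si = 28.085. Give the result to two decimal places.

M(CaAl_2Si_2O_8) = 278.204 g/mol, so wt% Si = 56.170/278.204 × 100 = 20.19%.
M((Mg_0.32Fe_0.68)_3KAlSi_3O_10(OH)_2) = 481.596 g/mol, so wt% Si = 84.255/481.596 × 100 = 17.49%.
20.19 − 17.49 = 2.70 pp.

2.70 percentage points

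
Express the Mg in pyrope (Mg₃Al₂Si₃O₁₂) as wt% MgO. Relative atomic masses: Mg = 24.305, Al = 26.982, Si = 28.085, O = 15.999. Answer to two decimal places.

Formula mass = 403.122 g/mol.
3 Mg → 3.0000 mol MgO per formula unit; M(MgO) = 40.304, so MgO mass = 120.912 g.
120.912/403.122 × 100 = 29.99 wt%.

29.99 wt%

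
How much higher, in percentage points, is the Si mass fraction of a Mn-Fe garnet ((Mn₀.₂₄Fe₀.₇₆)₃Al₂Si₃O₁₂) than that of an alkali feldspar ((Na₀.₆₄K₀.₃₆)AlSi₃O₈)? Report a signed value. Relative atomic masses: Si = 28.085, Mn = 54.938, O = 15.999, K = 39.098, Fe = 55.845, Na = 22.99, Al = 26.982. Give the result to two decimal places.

Si in (Mn₀.₂₄Fe₀.₇₆)₃Al₂Si₃O₁₂: molar mass 497.089 g/mol; 3×28.085 = 84.255 g → 16.95 wt%.
Si in (Na₀.₆₄K₀.₃₆)AlSi₃O₈: molar mass 268.018 g/mol; 3×28.085 = 84.255 g → 31.44 wt%.
Difference = 16.95 − 31.44 = -14.49 percentage points.

-14.49 percentage points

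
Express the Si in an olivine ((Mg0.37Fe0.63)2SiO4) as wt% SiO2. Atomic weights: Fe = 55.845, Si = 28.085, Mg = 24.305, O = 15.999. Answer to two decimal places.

33.30 wt%

Molar mass of (Mg0.37Fe0.63)2SiO4 = 0.74×24.305 + 1.26×55.845 + 1×28.085 + 4×15.999 = 180.431 g/mol.
Each formula unit contains 1 Si, equivalent to 1/1 = 1.0000 mol SiO2.
M(SiO2) = 1×28.085 + 2×15.999 = 60.083 g/mol.
Mass of SiO2 per formula unit = 1.0000 × 60.083 = 60.083 g.
SiO2 wt% = 60.083 / 180.431 × 100 = 33.30%.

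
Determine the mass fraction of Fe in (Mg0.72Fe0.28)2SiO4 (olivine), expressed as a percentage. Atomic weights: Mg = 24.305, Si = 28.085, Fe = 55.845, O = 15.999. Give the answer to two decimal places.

Molar mass of (Mg0.72Fe0.28)2SiO4: 1.44×24.305 + 0.56×55.845 + 1×28.085 + 4×15.999 = 158.353 g/mol.
Mass of Fe per formula unit: 0.56 × 55.845 = 31.273 g.
Weight fraction Fe = 31.273 / 158.353 = 0.1975.

19.75 wt%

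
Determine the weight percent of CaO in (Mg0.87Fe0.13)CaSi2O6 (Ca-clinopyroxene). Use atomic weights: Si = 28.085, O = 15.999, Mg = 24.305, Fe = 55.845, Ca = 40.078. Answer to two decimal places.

25.41 wt%

Molar mass of (Mg0.87Fe0.13)CaSi2O6 = 0.87·24.305 + 0.13·55.845 + 1·40.078 + 2·28.085 + 6·15.999 = 220.647 g/mol.
Each formula unit contains 1 Ca, equivalent to 1/1 = 1.0000 mol CaO.
M(CaO) = 1×40.078 + 1×15.999 = 56.077 g/mol.
Mass of CaO per formula unit = 1.0000 × 56.077 = 56.077 g.
CaO wt% = 56.077 / 220.647 × 100 = 25.41%.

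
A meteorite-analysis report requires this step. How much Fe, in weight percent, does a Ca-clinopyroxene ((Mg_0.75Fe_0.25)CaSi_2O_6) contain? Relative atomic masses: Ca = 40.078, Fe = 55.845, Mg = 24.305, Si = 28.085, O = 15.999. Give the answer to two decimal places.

6.22 weight percent

Molar mass of (Mg_0.75Fe_0.25)CaSi_2O_6: 0.75*24.305 + 0.25*55.845 + 1*40.078 + 2*28.085 + 6*15.999 = 224.432 g/mol.
Mass of Fe per formula unit: 0.25 × 55.845 = 13.961 g.
Weight fraction Fe = 13.961 / 224.432 = 0.0622.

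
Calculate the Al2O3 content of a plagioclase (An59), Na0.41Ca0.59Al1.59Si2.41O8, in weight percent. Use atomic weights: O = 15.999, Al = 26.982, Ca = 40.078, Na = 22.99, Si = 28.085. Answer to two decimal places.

29.84 wt%

Formula mass = 271.650 g/mol.
1.59 Al → 0.7950 mol Al2O3 per formula unit; M(Al2O3) = 101.961, so Al2O3 mass = 81.059 g.
81.059/271.650 × 100 = 29.84 wt%.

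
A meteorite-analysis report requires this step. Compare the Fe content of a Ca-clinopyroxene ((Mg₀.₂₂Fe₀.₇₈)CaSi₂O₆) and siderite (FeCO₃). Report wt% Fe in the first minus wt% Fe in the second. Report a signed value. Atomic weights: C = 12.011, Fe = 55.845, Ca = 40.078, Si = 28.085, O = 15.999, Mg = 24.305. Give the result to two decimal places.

Fe in (Mg₀.₂₂Fe₀.₇₈)CaSi₂O₆: molar mass 241.148 g/mol; 0.78×55.845 = 43.559 g → 18.06 wt%.
Fe in FeCO₃: molar mass 115.853 g/mol; 1×55.845 = 55.845 g → 48.20 wt%.
Difference = 18.06 − 48.20 = -30.14 percentage points.

-30.14 percentage points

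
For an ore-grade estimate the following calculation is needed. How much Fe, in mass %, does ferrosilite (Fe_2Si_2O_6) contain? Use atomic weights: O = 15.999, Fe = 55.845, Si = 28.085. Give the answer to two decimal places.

42.33 mass %

M(Fe_2Si_2O_6) = 263.854 g/mol.
Fe contributes 2 × 55.845 = 111.690 g per mole.
111.690/263.854 = 0.4233 → 42.33%.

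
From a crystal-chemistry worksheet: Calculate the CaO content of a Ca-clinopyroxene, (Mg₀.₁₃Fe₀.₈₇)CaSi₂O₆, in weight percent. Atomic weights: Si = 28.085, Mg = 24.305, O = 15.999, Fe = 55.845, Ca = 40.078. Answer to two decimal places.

Formula mass = 243.987 g/mol.
1 Ca → 1.0000 mol CaO per formula unit; M(CaO) = 56.077, so CaO mass = 56.077 g.
56.077/243.987 × 100 = 22.98 wt%.

22.98 wt%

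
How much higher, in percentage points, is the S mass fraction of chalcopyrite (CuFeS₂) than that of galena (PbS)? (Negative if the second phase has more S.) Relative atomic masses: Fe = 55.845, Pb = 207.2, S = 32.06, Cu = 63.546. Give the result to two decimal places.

21.54 percentage points

First mineral: 64.120 g S in 183.511 g formula = 34.94 wt% S.
Second mineral: 32.060 g S in 239.260 g formula = 13.40 wt% S.
34.94% − 13.40% gives a difference of 21.54 percentage points.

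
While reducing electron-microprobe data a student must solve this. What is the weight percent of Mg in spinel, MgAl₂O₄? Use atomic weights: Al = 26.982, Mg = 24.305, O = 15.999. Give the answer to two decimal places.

M(MgAl₂O₄) = 142.265 g/mol.
Mg contributes 1 × 24.305 = 24.305 g per mole.
24.305/142.265 = 0.1708 → 17.08%.

17.08 wt%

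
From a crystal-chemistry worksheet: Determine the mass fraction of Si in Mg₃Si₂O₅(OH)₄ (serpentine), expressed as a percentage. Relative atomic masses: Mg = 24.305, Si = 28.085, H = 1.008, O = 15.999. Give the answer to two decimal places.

Molar mass of Mg₃Si₂O₅(OH)₄: 3·24.305 + 2·28.085 + 9·15.999 + 4·1.008 = 277.108 g/mol.
Mass of Si per formula unit: 2 × 28.085 = 56.170 g.
Weight fraction Si = 56.170 / 277.108 = 0.2027.

20.27 wt%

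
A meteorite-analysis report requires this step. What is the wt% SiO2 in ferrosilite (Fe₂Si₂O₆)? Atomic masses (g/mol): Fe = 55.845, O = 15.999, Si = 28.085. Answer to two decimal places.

45.54 wt%

Formula mass = 263.854 g/mol.
2 Si → 2.0000 mol SiO2 per formula unit; M(SiO2) = 60.083, so SiO2 mass = 120.166 g.
120.166/263.854 × 100 = 45.54 wt%.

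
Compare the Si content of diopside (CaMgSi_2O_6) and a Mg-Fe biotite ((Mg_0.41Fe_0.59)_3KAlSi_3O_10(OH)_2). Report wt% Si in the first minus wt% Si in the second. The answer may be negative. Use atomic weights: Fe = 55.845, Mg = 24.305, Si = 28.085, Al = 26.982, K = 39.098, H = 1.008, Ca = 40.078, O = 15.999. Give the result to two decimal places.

8.13 percentage points

M(CaMgSi_2O_6) = 216.547 g/mol, so wt% Si = 56.170/216.547 × 100 = 25.94%.
M((Mg_0.41Fe_0.59)_3KAlSi_3O_10(OH)_2) = 473.080 g/mol, so wt% Si = 84.255/473.080 × 100 = 17.81%.
25.94 − 17.81 = 8.13 pp.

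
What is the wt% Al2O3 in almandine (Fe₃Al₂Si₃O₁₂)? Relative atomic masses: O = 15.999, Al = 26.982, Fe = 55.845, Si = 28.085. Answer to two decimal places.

20.48 wt%

M(Fe₃Al₂Si₃O₁₂) = 497.742 g/mol; M(Al2O3) = 101.961 g/mol.
Moles Al2O3 per formula unit = 2 Al ÷ 2 = 1.0000.
Al2O3 fraction = (1.0000 × 101.961) / 497.742 = 101.961/497.742 = 0.2048.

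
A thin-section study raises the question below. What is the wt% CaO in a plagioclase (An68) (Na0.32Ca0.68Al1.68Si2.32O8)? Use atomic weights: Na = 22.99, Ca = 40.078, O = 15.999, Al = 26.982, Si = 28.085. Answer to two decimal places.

13.96 wt%

M(Na0.32Ca0.68Al1.68Si2.32O8) = 273.089 g/mol; M(CaO) = 56.077 g/mol.
Moles CaO per formula unit = 0.68 Ca ÷ 1 = 0.6800.
CaO fraction = (0.6800 × 56.077) / 273.089 = 38.132/273.089 = 0.1396.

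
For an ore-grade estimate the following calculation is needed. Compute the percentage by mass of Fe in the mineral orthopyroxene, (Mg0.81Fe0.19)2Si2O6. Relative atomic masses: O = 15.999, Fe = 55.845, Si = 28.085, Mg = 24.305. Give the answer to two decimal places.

Formula mass = 1.62×24.305 + 0.38×55.845 + 2×28.085 + 6×15.999 = 212.759 g/mol, of which 21.221 g is Fe.
So Fe makes up 21.221/212.759 = 0.0997 of the mass, i.e. 9.97%.

9.97 weight percent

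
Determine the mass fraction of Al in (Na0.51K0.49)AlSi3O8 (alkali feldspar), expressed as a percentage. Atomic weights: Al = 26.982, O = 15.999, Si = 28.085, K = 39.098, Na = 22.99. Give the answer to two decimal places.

Molar mass of (Na0.51K0.49)AlSi3O8: 0.51·22.99 + 0.49·39.098 + 1·26.982 + 3·28.085 + 8·15.999 = 270.112 g/mol.
Mass of Al per formula unit: 1 × 26.982 = 26.982 g.
Weight fraction Al = 26.982 / 270.112 = 0.0999.

9.99 wt%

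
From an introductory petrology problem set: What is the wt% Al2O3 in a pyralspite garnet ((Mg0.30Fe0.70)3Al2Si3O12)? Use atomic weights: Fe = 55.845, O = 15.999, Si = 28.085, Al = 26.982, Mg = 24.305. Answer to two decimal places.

21.72 wt%

M((Mg0.30Fe0.70)3Al2Si3O12) = 469.356 g/mol; M(Al2O3) = 101.961 g/mol.
Moles Al2O3 per formula unit = 2 Al ÷ 2 = 1.0000.
Al2O3 fraction = (1.0000 × 101.961) / 469.356 = 101.961/469.356 = 0.2172.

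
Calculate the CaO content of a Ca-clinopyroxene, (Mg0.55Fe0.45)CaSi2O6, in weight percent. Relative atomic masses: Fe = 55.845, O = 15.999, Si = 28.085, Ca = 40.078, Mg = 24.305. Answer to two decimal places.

24.30 wt%

Molar mass of (Mg0.55Fe0.45)CaSi2O6 = 0.55·24.305 + 0.45·55.845 + 1·40.078 + 2·28.085 + 6·15.999 = 230.740 g/mol.
Each formula unit contains 1 Ca, equivalent to 1/1 = 1.0000 mol CaO.
M(CaO) = 1×40.078 + 1×15.999 = 56.077 g/mol.
Mass of CaO per formula unit = 1.0000 × 56.077 = 56.077 g.
CaO wt% = 56.077 / 230.740 × 100 = 24.30%.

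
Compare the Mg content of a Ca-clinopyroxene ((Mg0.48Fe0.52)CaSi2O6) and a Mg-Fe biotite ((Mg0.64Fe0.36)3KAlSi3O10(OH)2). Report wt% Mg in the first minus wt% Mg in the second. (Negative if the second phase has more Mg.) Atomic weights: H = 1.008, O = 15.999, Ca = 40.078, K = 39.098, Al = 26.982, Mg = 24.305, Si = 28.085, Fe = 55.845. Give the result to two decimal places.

M((Mg0.48Fe0.52)CaSi2O6) = 232.948 g/mol, so wt% Mg = 11.666/232.948 × 100 = 5.01%.
M((Mg0.64Fe0.36)3KAlSi3O10(OH)2) = 451.317 g/mol, so wt% Mg = 46.666/451.317 × 100 = 10.34%.
5.01 − 10.34 = -5.33 pp.

-5.33 percentage points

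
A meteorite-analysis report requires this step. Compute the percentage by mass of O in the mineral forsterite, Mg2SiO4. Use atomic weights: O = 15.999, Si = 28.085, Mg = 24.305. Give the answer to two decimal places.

Molar mass of Mg2SiO4: 2*24.305 + 1*28.085 + 4*15.999 = 140.691 g/mol.
Mass of O per formula unit: 4 × 15.999 = 63.996 g.
Weight fraction O = 63.996 / 140.691 = 0.4549.

45.49 mass %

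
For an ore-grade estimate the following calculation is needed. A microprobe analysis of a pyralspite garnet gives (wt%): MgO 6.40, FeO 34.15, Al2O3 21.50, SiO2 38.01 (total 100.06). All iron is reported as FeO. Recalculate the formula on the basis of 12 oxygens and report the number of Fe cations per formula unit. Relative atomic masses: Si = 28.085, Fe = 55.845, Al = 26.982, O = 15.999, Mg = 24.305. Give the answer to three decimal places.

2.253 Fe apfu

6.40 wt% MgO ÷ 40.304 g/mol = 0.15879 mol, giving 0.15879 Mg and 0.15879 O.
34.15 wt% FeO ÷ 71.844 g/mol = 0.47534 mol, giving 0.47534 Fe and 0.47534 O.
21.50 wt% Al2O3 ÷ 101.961 g/mol = 0.21086 mol, giving 0.42172 Al and 0.63258 O.
38.01 wt% SiO2 ÷ 60.083 g/mol = 0.63262 mol, giving 0.63262 Si and 1.26524 O.
Oxygen sums to 2.53195; scaling by 12/2.53195 = 4.73943 puts the formula on 12 O.
Fe: 0.47534 × 4.73943 = 2.253 atoms per formula unit.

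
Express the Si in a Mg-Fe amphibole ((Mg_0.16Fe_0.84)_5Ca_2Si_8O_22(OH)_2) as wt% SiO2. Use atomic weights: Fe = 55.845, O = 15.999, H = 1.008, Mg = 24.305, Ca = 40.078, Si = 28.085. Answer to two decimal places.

Molar mass of (Mg_0.16Fe_0.84)_5Ca_2Si_8O_22(OH)_2 = 0.80*24.305 + 4.20*55.845 + 2*40.078 + 8*28.085 + 24*15.999 + 2*1.008 = 944.821 g/mol.
Each formula unit contains 8 Si, equivalent to 8/1 = 8.0000 mol SiO2.
M(SiO2) = 1×28.085 + 2×15.999 = 60.083 g/mol.
Mass of SiO2 per formula unit = 8.0000 × 60.083 = 480.664 g.
SiO2 wt% = 480.664 / 944.821 × 100 = 50.87%.

50.87 wt%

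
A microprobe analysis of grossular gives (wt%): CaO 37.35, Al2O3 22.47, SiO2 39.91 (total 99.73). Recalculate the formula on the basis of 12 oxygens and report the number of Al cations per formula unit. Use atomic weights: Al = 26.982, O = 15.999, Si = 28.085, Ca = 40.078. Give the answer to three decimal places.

1.992 Al apfu

CaO (M=56.077): mol = 0.66605; Ca = 0.66605, O = 0.66605.
Al2O3 (M=101.961): mol = 0.22038; Al = 0.44076, O = 0.66114.
SiO2 (M=60.083): mol = 0.66425; Si = 0.66425, O = 1.32850.
ΣO = 2.65569; factor = 12/ΣO = 4.51860.
Al apfu = 0.44076 × 4.51860 = 1.992.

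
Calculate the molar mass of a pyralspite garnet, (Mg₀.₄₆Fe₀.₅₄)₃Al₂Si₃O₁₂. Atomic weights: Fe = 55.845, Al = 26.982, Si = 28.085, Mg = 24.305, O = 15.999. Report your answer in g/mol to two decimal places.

M = 1.38*24.305 + 1.62*55.845 + 2*26.982 + 3*28.085 + 12*15.999

454.22 g/mol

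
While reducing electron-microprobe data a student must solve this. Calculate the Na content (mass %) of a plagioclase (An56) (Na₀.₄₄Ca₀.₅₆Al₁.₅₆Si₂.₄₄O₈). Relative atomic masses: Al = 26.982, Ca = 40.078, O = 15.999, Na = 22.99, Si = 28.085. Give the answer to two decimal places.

M(Na₀.₄₄Ca₀.₅₆Al₁.₅₆Si₂.₄₄O₈) = 271.171 g/mol.
Na contributes 0.44 × 22.99 = 10.116 g per mole.
10.116/271.171 = 0.0373 → 3.73%.

3.73 mass %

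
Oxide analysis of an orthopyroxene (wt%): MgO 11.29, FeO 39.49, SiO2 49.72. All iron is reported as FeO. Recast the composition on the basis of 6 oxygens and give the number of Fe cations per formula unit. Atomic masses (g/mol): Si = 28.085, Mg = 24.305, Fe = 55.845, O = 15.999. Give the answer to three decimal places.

1.327 Fe apfu

11.29 wt% MgO ÷ 40.304 g/mol = 0.28012 mol, giving 0.28012 Mg and 0.28012 O.
39.49 wt% FeO ÷ 71.844 g/mol = 0.54966 mol, giving 0.54966 Fe and 0.54966 O.
49.72 wt% SiO2 ÷ 60.083 g/mol = 0.82752 mol, giving 0.82752 Si and 1.65504 O.
Oxygen sums to 2.48482; scaling by 6/2.48482 = 2.41466 puts the formula on 6 O.
Fe: 0.54966 × 2.41466 = 1.327 atoms per formula unit.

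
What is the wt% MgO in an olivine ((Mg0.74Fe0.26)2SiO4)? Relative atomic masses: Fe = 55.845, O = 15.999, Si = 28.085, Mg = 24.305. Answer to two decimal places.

Molar mass of (Mg0.74Fe0.26)2SiO4 = 1.48×24.305 + 0.52×55.845 + 1×28.085 + 4×15.999 = 157.092 g/mol.
Each formula unit contains 1.48 Mg, equivalent to 1.48/1 = 1.4800 mol MgO.
M(MgO) = 1×24.305 + 1×15.999 = 40.304 g/mol.
Mass of MgO per formula unit = 1.4800 × 40.304 = 59.650 g.
MgO wt% = 59.650 / 157.092 × 100 = 37.97%.

37.97 wt%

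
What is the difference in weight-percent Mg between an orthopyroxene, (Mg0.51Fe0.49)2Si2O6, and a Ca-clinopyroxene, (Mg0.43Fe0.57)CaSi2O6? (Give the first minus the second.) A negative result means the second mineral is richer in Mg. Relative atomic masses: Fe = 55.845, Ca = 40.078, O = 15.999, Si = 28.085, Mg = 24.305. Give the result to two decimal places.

Mg in (Mg0.51Fe0.49)2Si2O6: molar mass 231.683 g/mol; 1.02×24.305 = 24.791 g → 10.70 wt%.
Mg in (Mg0.43Fe0.57)CaSi2O6: molar mass 234.525 g/mol; 0.43×24.305 = 10.451 g → 4.46 wt%.
Difference = 10.70 − 4.46 = 6.24 percentage points.

6.24 percentage points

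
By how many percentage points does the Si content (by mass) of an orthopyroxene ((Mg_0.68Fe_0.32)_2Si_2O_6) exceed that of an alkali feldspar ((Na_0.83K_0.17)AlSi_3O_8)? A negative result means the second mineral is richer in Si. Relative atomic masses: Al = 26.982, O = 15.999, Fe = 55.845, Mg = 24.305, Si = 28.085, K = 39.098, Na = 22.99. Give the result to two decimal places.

-6.38 percentage points

M((Mg_0.68Fe_0.32)_2Si_2O_6) = 220.960 g/mol, so wt% Si = 56.170/220.960 × 100 = 25.42%.
M((Na_0.83K_0.17)AlSi_3O_8) = 264.957 g/mol, so wt% Si = 84.255/264.957 × 100 = 31.80%.
25.42 − 31.80 = -6.38 pp.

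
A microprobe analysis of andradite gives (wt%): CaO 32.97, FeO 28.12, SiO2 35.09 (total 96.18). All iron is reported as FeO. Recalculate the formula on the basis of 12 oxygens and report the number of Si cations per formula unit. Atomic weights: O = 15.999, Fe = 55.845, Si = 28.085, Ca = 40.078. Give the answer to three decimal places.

3.264 Si apfu

CaO (M=56.077): mol = 0.58794; Ca = 0.58794, O = 0.58794.
FeO (M=71.844): mol = 0.39140; Fe = 0.39140, O = 0.39140.
SiO2 (M=60.083): mol = 0.58403; Si = 0.58403, O = 1.16806.
ΣO = 2.14740; factor = 12/ΣO = 5.58815.
Si apfu = 0.58403 × 5.58815 = 3.264.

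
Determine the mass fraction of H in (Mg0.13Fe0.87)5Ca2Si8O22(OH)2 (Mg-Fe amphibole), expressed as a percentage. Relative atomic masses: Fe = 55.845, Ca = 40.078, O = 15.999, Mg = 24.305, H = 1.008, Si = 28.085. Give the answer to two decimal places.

0.21 wt%

Molar mass of (Mg0.13Fe0.87)5Ca2Si8O22(OH)2: 0.65×24.305 + 4.35×55.845 + 2×40.078 + 8×28.085 + 24×15.999 + 2×1.008 = 949.552 g/mol.
Mass of H per formula unit: 2 × 1.008 = 2.016 g.
Weight fraction H = 2.016 / 949.552 = 0.0021.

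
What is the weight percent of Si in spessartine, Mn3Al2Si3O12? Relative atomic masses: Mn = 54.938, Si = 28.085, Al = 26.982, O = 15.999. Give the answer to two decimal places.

17.02 mass %

Molar mass of Mn3Al2Si3O12: 3*54.938 + 2*26.982 + 3*28.085 + 12*15.999 = 495.021 g/mol.
Mass of Si per formula unit: 3 × 28.085 = 84.255 g.
Weight fraction Si = 84.255 / 495.021 = 0.1702.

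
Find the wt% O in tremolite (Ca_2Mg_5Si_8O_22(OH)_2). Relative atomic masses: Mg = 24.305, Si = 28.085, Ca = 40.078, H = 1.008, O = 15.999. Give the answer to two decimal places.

47.27 mass %

M(Ca_2Mg_5Si_8O_22(OH)_2) = 812.353 g/mol.
O contributes 24 × 15.999 = 383.976 g per mole.
383.976/812.353 = 0.4727 → 47.27%.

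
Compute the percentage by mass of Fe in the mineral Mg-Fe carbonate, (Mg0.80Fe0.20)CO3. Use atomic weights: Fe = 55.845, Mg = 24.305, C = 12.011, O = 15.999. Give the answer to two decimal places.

Formula mass = 0.80*24.305 + 0.20*55.845 + 1*12.011 + 3*15.999 = 90.621 g/mol, of which 11.169 g is Fe.
So Fe makes up 11.169/90.621 = 0.1232 of the mass, i.e. 12.32%.

12.32 mass %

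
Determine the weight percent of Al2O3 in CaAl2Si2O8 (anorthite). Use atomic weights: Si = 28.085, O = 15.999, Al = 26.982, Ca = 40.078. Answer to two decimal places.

36.65 wt%

M(CaAl2Si2O8) = 278.204 g/mol; M(Al2O3) = 101.961 g/mol.
Moles Al2O3 per formula unit = 2 Al ÷ 2 = 1.0000.
Al2O3 fraction = (1.0000 × 101.961) / 278.204 = 101.961/278.204 = 0.3665.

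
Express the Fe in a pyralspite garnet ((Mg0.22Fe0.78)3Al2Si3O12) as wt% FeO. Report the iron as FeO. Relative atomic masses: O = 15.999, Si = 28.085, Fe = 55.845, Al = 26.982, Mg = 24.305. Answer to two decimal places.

Formula mass = 476.926 g/mol.
2.34 Fe → 2.3400 mol FeO per formula unit; M(FeO) = 71.844, so FeO mass = 168.115 g.
168.115/476.926 × 100 = 35.25 wt%.

35.25 wt%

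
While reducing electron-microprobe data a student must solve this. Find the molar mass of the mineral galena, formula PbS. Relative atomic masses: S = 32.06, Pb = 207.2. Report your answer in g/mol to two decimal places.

239.26 g/mol

M = 1×207.2 + 1×32.06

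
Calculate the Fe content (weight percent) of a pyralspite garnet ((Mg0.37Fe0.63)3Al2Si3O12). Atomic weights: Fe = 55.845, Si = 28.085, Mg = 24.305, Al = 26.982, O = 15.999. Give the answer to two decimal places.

M((Mg0.37Fe0.63)3Al2Si3O12) = 462.733 g/mol.
Fe contributes 1.89 × 55.845 = 105.547 g per mole.
105.547/462.733 = 0.2281 → 22.81%.

22.81 weight percent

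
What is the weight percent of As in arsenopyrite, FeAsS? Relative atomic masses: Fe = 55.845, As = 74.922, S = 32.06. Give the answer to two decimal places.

46.01 mass %

Formula mass = 1×55.845 + 1×74.922 + 1×32.06 = 162.827 g/mol, of which 74.922 g is As.
So As makes up 74.922/162.827 = 0.4601 of the mass, i.e. 46.01%.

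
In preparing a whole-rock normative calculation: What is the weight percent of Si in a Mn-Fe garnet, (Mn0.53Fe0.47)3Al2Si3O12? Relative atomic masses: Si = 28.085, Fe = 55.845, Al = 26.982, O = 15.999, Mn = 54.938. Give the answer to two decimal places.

16.98 weight percent

M((Mn0.53Fe0.47)3Al2Si3O12) = 496.300 g/mol.
Si contributes 3 × 28.085 = 84.255 g per mole.
84.255/496.300 = 0.1698 → 16.98%.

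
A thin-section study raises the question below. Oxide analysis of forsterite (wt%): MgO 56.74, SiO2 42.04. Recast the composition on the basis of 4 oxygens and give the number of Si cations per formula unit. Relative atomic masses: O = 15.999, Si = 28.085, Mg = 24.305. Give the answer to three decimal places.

0.997 Si apfu

MgO: 56.74/40.304 = 1.40780 mol → 1.40780 mol Mg, 1.40780 mol O.
SiO2: 42.04/60.083 = 0.69970 mol → 0.69970 mol Si, 1.39940 mol O.
Total oxygen = 2.80720 mol. Normalization factor = 4/2.80720 = 1.42491.
Si per 4 O = 0.69970 × 1.42491 = 0.997.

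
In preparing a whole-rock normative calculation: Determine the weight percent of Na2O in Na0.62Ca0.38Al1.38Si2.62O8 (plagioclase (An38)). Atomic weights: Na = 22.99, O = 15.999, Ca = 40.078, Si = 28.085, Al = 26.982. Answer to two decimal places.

Molar mass of Na0.62Ca0.38Al1.38Si2.62O8 = 0.62*22.99 + 0.38*40.078 + 1.38*26.982 + 2.62*28.085 + 8*15.999 = 268.293 g/mol.
Each formula unit contains 0.62 Na, equivalent to 0.62/2 = 0.3100 mol Na2O.
M(Na2O) = 2×22.99 + 1×15.999 = 61.979 g/mol.
Mass of Na2O per formula unit = 0.3100 × 61.979 = 19.213 g.
Na2O wt% = 19.213 / 268.293 × 100 = 7.16%.

7.16 wt%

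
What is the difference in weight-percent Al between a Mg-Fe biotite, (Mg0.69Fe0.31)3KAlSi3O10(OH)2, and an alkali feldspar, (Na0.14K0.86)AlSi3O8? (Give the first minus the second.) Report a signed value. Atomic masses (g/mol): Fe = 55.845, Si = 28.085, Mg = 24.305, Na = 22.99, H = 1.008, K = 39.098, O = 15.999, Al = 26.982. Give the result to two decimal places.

-3.73 percentage points

Al in (Mg0.69Fe0.31)3KAlSi3O10(OH)2: molar mass 446.586 g/mol; 1×26.982 = 26.982 g → 6.04 wt%.
Al in (Na0.14K0.86)AlSi3O8: molar mass 276.072 g/mol; 1×26.982 = 26.982 g → 9.77 wt%.
Difference = 6.04 − 9.77 = -3.73 percentage points.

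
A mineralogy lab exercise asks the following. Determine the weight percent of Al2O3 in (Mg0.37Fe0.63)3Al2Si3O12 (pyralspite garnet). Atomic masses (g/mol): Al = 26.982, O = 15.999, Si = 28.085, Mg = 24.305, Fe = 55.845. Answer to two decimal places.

22.03 wt%

Molar mass of (Mg0.37Fe0.63)3Al2Si3O12 = 1.11*24.305 + 1.89*55.845 + 2*26.982 + 3*28.085 + 12*15.999 = 462.733 g/mol.
Each formula unit contains 2 Al, equivalent to 2/2 = 1.0000 mol Al2O3.
M(Al2O3) = 2×26.982 + 3×15.999 = 101.961 g/mol.
Mass of Al2O3 per formula unit = 1.0000 × 101.961 = 101.961 g.
Al2O3 wt% = 101.961 / 462.733 × 100 = 22.03%.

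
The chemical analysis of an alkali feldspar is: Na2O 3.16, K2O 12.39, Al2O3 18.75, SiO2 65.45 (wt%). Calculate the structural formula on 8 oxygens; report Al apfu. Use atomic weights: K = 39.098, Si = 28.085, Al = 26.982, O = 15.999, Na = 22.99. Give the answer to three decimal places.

1.010 Al apfu

Na2O: 3.16/61.979 = 0.05099 mol → 0.10198 mol Na, 0.05099 mol O.
K2O: 12.39/94.195 = 0.13154 mol → 0.26308 mol K, 0.13154 mol O.
Al2O3: 18.75/101.961 = 0.18389 mol → 0.36778 mol Al, 0.55167 mol O.
SiO2: 65.45/60.083 = 1.08933 mol → 1.08933 mol Si, 2.17866 mol O.
Total oxygen = 2.91286 mol. Normalization factor = 8/2.91286 = 2.74644.
Al per 8 O = 0.36778 × 2.74644 = 1.010.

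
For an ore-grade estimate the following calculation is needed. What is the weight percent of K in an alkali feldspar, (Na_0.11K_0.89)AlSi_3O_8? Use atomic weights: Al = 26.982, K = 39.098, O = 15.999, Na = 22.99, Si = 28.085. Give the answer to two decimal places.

12.58 weight percent

Formula mass = 0.11×22.99 + 0.89×39.098 + 1×26.982 + 3×28.085 + 8×15.999 = 276.555 g/mol, of which 34.797 g is K.
So K makes up 34.797/276.555 = 0.1258 of the mass, i.e. 12.58%.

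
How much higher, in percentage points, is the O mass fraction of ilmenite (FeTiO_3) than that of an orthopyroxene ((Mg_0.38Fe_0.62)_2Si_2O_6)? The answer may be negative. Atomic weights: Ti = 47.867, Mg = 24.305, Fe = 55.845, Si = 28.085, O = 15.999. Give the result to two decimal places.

O in FeTiO_3: molar mass 151.709 g/mol; 3×15.999 = 47.997 g → 31.64 wt%.
O in (Mg_0.38Fe_0.62)_2Si_2O_6: molar mass 239.884 g/mol; 6×15.999 = 95.994 g → 40.02 wt%.
Difference = 31.64 − 40.02 = -8.38 percentage points.

-8.38 percentage points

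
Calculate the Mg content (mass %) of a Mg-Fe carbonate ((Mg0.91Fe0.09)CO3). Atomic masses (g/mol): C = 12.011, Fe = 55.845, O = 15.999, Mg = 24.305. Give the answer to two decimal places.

Formula mass = 0.91·24.305 + 0.09·55.845 + 1·12.011 + 3·15.999 = 87.152 g/mol, of which 22.118 g is Mg.
So Mg makes up 22.118/87.152 = 0.2538 of the mass, i.e. 25.38%.

25.38 mass %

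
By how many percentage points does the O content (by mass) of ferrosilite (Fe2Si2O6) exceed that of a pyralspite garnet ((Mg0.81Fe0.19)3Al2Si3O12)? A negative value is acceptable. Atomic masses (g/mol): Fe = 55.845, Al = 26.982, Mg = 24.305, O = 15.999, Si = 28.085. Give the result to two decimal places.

M(Fe2Si2O6) = 263.854 g/mol, so wt% O = 95.994/263.854 × 100 = 36.38%.
M((Mg0.81Fe0.19)3Al2Si3O12) = 421.100 g/mol, so wt% O = 191.988/421.100 × 100 = 45.59%.
36.38 − 45.59 = -9.21 pp.

-9.21 percentage points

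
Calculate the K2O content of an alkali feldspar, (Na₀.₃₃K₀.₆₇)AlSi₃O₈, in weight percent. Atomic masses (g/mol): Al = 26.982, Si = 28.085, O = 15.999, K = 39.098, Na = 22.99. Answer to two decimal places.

Molar mass of (Na₀.₃₃K₀.₆₇)AlSi₃O₈ = 0.33·22.99 + 0.67·39.098 + 1·26.982 + 3·28.085 + 8·15.999 = 273.011 g/mol.
Each formula unit contains 0.67 K, equivalent to 0.67/2 = 0.3350 mol K2O.
M(K2O) = 2×39.098 + 1×15.999 = 94.195 g/mol.
Mass of K2O per formula unit = 0.3350 × 94.195 = 31.555 g.
K2O wt% = 31.555 / 273.011 × 100 = 11.56%.

11.56 wt%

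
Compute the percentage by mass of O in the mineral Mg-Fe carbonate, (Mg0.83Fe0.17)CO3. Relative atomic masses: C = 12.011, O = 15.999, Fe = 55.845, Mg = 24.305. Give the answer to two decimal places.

53.52 mass %

M((Mg0.83Fe0.17)CO3) = 89.675 g/mol.
O contributes 3 × 15.999 = 47.997 g per mole.
47.997/89.675 = 0.5352 → 53.52%.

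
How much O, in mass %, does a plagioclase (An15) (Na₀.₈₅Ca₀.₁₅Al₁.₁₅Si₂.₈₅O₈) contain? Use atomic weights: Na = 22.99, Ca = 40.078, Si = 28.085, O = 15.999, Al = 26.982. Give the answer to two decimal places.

M(Na₀.₈₅Ca₀.₁₅Al₁.₁₅Si₂.₈₅O₈) = 264.617 g/mol.
O contributes 8 × 15.999 = 127.992 g per mole.
127.992/264.617 = 0.4837 → 48.37%.

48.37 mass %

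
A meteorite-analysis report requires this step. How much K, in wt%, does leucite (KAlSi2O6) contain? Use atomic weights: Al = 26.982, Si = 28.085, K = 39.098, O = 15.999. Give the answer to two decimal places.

Formula mass = 1×39.098 + 1×26.982 + 2×28.085 + 6×15.999 = 218.244 g/mol, of which 39.098 g is K.
So K makes up 39.098/218.244 = 0.1791 of the mass, i.e. 17.91%.

17.91 wt%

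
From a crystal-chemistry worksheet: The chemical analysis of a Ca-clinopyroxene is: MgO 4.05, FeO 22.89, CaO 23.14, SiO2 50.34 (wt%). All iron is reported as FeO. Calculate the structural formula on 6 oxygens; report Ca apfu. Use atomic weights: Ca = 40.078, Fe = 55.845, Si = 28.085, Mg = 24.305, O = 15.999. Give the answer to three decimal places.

MgO: 4.05/40.304 = 0.10049 mol → 0.10049 mol Mg, 0.10049 mol O.
FeO: 22.89/71.844 = 0.31861 mol → 0.31861 mol Fe, 0.31861 mol O.
CaO: 23.14/56.077 = 0.41265 mol → 0.41265 mol Ca, 0.41265 mol O.
SiO2: 50.34/60.083 = 0.83784 mol → 0.83784 mol Si, 1.67568 mol O.
Total oxygen = 2.50743 mol. Normalization factor = 6/2.50743 = 2.39289.
Ca per 6 O = 0.41265 × 2.39289 = 0.987.

0.987 Ca apfu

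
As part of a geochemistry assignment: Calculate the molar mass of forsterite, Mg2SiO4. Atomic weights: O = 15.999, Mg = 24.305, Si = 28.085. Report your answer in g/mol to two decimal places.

140.69 g/mol

Mg: 2 × 24.305 = 48.6100
Si: 1 × 28.085 = 28.0850
O: 4 × 15.999 = 63.9960
Summing the contributions gives the formula mass.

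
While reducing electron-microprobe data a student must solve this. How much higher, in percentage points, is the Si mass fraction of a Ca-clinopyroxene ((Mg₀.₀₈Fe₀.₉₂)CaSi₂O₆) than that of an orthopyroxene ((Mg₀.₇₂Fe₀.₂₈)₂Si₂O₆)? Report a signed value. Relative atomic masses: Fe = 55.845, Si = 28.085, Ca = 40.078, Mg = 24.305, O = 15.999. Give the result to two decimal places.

-2.84 percentage points

Si in (Mg₀.₀₈Fe₀.₉₂)CaSi₂O₆: molar mass 245.564 g/mol; 2×28.085 = 56.170 g → 22.87 wt%.
Si in (Mg₀.₇₂Fe₀.₂₈)₂Si₂O₆: molar mass 218.436 g/mol; 2×28.085 = 56.170 g → 25.71 wt%.
Difference = 22.87 − 25.71 = -2.84 percentage points.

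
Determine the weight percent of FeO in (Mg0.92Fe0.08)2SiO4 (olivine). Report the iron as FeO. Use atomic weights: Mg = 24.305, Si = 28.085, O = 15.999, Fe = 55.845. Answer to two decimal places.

7.89 wt%

M((Mg0.92Fe0.08)2SiO4) = 145.737 g/mol; M(FeO) = 71.844 g/mol.
Moles FeO per formula unit = 0.16 Fe ÷ 1 = 0.1600.
FeO fraction = (0.1600 × 71.844) / 145.737 = 11.495/145.737 = 0.0789.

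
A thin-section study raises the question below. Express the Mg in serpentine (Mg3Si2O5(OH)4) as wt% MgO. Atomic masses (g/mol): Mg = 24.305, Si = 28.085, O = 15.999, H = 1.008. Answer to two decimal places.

Formula mass = 277.108 g/mol.
3 Mg → 3.0000 mol MgO per formula unit; M(MgO) = 40.304, so MgO mass = 120.912 g.
120.912/277.108 × 100 = 43.63 wt%.

43.63 wt%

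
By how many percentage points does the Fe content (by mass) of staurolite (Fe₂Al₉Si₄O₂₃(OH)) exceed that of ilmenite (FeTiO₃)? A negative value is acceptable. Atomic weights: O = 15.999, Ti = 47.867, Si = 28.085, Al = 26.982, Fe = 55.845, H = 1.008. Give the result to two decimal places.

-23.70 percentage points

M(Fe₂Al₉Si₄O₂₃(OH)) = 851.852 g/mol, so wt% Fe = 111.690/851.852 × 100 = 13.11%.
M(FeTiO₃) = 151.709 g/mol, so wt% Fe = 55.845/151.709 × 100 = 36.81%.
13.11 − 36.81 = -23.70 pp.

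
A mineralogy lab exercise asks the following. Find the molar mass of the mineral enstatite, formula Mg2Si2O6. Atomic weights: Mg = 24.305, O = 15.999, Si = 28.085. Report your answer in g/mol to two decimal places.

200.77 g/mol

Mg: 2 × 24.305 = 48.6100
Si: 2 × 28.085 = 56.1700
O: 6 × 15.999 = 95.9940
Summing the contributions gives the formula mass.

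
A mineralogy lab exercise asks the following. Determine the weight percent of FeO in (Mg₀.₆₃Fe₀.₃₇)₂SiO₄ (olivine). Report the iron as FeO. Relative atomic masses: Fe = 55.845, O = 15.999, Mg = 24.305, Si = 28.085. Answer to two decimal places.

32.41 wt%

M((Mg₀.₆₃Fe₀.₃₇)₂SiO₄) = 164.031 g/mol; M(FeO) = 71.844 g/mol.
Moles FeO per formula unit = 0.74 Fe ÷ 1 = 0.7400.
FeO fraction = (0.7400 × 71.844) / 164.031 = 53.165/164.031 = 0.3241.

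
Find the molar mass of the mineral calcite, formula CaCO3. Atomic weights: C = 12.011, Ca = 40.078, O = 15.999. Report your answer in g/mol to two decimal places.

100.09 g/mol

The formula mass is the sum 1·40.078 + 1·12.011 + 3·15.999.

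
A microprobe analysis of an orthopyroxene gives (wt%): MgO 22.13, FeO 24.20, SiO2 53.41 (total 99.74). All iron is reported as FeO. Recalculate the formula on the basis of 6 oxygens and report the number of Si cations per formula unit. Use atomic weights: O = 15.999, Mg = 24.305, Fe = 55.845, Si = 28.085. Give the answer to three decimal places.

2.002 Si apfu

22.13 wt% MgO ÷ 40.304 g/mol = 0.54908 mol, giving 0.54908 Mg and 0.54908 O.
24.20 wt% FeO ÷ 71.844 g/mol = 0.33684 mol, giving 0.33684 Fe and 0.33684 O.
53.41 wt% SiO2 ÷ 60.083 g/mol = 0.88894 mol, giving 0.88894 Si and 1.77788 O.
Oxygen sums to 2.66380; scaling by 6/2.66380 = 2.25242 puts the formula on 6 O.
Si: 0.88894 × 2.25242 = 2.002 atoms per formula unit.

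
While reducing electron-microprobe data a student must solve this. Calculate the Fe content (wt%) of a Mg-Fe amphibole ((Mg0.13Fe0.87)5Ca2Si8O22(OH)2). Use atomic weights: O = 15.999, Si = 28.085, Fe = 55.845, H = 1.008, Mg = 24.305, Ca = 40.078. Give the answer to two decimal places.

25.58 wt%

Molar mass of (Mg0.13Fe0.87)5Ca2Si8O22(OH)2: 0.65*24.305 + 4.35*55.845 + 2*40.078 + 8*28.085 + 24*15.999 + 2*1.008 = 949.552 g/mol.
Mass of Fe per formula unit: 4.35 × 55.845 = 242.926 g.
Weight fraction Fe = 242.926 / 949.552 = 0.2558.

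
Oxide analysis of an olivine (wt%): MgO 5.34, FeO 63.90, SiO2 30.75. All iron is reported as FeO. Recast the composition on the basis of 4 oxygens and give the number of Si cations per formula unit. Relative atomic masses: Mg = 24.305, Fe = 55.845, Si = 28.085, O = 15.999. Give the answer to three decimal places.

1.001 Si apfu

MgO: 5.34/40.304 = 0.13249 mol → 0.13249 mol Mg, 0.13249 mol O.
FeO: 63.90/71.844 = 0.88943 mol → 0.88943 mol Fe, 0.88943 mol O.
SiO2: 30.75/60.083 = 0.51179 mol → 0.51179 mol Si, 1.02358 mol O.
Total oxygen = 2.04550 mol. Normalization factor = 4/2.04550 = 1.95551.
Si per 4 O = 0.51179 × 1.95551 = 1.001.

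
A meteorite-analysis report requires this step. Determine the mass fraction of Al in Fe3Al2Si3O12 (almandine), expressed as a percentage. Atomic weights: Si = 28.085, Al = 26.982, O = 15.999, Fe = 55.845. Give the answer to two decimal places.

10.84 weight percent

M(Fe3Al2Si3O12) = 497.742 g/mol.
Al contributes 2 × 26.982 = 53.964 g per mole.
53.964/497.742 = 0.1084 → 10.84%.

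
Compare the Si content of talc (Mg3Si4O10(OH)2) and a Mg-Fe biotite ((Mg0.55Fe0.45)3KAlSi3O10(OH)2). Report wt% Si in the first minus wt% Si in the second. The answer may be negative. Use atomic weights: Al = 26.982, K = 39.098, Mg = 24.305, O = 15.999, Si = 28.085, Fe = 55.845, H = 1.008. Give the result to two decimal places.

First mineral: 112.340 g Si in 379.259 g formula = 29.62 wt% Si.
Second mineral: 84.255 g Si in 459.833 g formula = 18.32 wt% Si.
29.62% − 18.32% gives a difference of 11.30 percentage points.

11.30 percentage points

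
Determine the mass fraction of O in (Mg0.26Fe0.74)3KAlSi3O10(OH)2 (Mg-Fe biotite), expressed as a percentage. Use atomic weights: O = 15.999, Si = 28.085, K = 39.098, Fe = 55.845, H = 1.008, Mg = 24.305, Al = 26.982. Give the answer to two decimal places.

39.40 weight percent

Molar mass of (Mg0.26Fe0.74)3KAlSi3O10(OH)2: 0.78·24.305 + 2.22·55.845 + 1·39.098 + 1·26.982 + 3·28.085 + 12·15.999 + 2·1.008 = 487.273 g/mol.
Mass of O per formula unit: 12 × 15.999 = 191.988 g.
Weight fraction O = 191.988 / 487.273 = 0.3940.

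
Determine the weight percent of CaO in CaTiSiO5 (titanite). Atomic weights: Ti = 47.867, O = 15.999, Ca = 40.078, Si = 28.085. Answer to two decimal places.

28.61 wt%

M(CaTiSiO5) = 196.025 g/mol; M(CaO) = 56.077 g/mol.
Moles CaO per formula unit = 1 Ca ÷ 1 = 1.0000.
CaO fraction = (1.0000 × 56.077) / 196.025 = 56.077/196.025 = 0.2861.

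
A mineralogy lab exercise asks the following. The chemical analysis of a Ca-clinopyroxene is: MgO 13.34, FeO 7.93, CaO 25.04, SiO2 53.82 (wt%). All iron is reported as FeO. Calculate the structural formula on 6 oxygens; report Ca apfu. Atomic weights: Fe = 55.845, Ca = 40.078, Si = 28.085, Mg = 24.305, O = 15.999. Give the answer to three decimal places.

13.34 wt% MgO ÷ 40.304 g/mol = 0.33098 mol, giving 0.33098 Mg and 0.33098 O.
7.93 wt% FeO ÷ 71.844 g/mol = 0.11038 mol, giving 0.11038 Fe and 0.11038 O.
25.04 wt% CaO ÷ 56.077 g/mol = 0.44653 mol, giving 0.44653 Ca and 0.44653 O.
53.82 wt% SiO2 ÷ 60.083 g/mol = 0.89576 mol, giving 0.89576 Si and 1.79152 O.
Oxygen sums to 2.67941; scaling by 6/2.67941 = 2.23930 puts the formula on 6 O.
Ca: 0.44653 × 2.23930 = 1.000 atoms per formula unit.

1.000 Ca apfu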